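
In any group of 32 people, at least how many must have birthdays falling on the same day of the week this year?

If each of the 7 days of the week held at most 4, the total would be at most 7 × 4 = 28 < 32, a contradiction.
So at least one holds ⌈32/7⌉ = 5.

5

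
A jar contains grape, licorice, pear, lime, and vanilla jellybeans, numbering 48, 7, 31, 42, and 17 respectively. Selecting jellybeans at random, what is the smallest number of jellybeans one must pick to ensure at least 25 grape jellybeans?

To avoid grape jellybeans as long as possible, exhaust the other 4 flavors first.
The worst case draws every non-grape jellybean first: 7 + 31 + 42 + 17 = 97.
The next 25 draws are then forced to be grape, giving 97 + 25 = 122.

122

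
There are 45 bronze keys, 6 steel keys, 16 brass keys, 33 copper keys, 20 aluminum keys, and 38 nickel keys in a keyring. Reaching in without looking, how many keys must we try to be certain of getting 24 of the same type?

112

Treat the 6 types as pigeonholes.
In the worst case we take at most 23 of each type, but all 6 steel, all 16 brass, and all 20 aluminum (fewer than 23), giving 23 + 6 + 16 + 23 + 20 + 23 = 111.
One more key then forces some type to 24, so 111 + 1 = 112.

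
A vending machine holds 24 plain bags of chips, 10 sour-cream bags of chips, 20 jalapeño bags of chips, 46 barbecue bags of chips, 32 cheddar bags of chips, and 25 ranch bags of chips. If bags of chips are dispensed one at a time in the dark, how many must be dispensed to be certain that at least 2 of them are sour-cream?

149

The worst case draws every non-sour-cream bag of chips first: 24 + 20 + 46 + 32 + 25 = 147.
The next 2 draws are then forced to be sour-cream, giving 147 + 2 = 149.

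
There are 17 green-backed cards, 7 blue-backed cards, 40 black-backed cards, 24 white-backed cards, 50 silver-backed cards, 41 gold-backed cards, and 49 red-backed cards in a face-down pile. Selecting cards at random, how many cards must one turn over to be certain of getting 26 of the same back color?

In the worst case we take at most 25 of each back color, but all 17 green-backed, all 7 blue-backed, and all 24 white-backed (fewer than 25), giving 17 + 7 + 25 + 24 + 25 + 25 + 25 = 148.
One more card then forces some back color to 26, so 148 + 1 = 149.

149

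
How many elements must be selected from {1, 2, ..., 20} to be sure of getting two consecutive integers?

Partition {1, …, 20} into 10 pairs: {1,2}, {3,4}, …, {19,20}.
Choosing 10 integers — say the 10 even numbers 2, 4, …, 20 — takes one from each pair and avoids the property.
Choosing 11 forces two into the same pair by pigeonhole, and those are consecutive. So 11.

11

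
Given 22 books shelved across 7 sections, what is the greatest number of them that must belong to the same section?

The 22 books fall into 7 sections.
If each of the 7 sections held at most 3, the total would be at most 7 × 3 = 21 < 22, a contradiction.
So at least one holds ⌈22/7⌉ = 4.

4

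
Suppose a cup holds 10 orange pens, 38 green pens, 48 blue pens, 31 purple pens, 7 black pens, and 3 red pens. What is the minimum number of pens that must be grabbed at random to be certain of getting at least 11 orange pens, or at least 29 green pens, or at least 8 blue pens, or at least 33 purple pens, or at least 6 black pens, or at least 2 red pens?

83

The worst case stops just short of every target: 10 orange, 28 green, 7 blue, all 31 purple, 5 black, 1 red — 10 + 28 + 7 + 31 + 5 + 1 = 82 pens.
One more pen must push some ink color to its target, so 82 + 1 = 83.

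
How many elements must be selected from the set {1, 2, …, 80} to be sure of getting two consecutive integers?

Partition {1, …, 80} into 40 pairs: {1,2}, {3,4}, …, {79,80}.
Choosing 40 integers — say the 40 even numbers 2, 4, …, 80 — takes one from each pair and avoids the property.
Choosing 41 forces two into the same pair by pigeonhole, and those are consecutive. So 41.

41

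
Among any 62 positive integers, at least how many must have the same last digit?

7

The 62 positive integers fall into 10 possible last digits.
If each of the 10 possible last digits held at most 6, the total would be at most 10 × 6 = 60 < 62, a contradiction.
So at least one holds ⌈62/10⌉ = 7.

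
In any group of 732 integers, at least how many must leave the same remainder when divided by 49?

15

If each of the 49 residue classes modulo 49 held at most 14, the total would be at most 49 × 14 = 686 < 732, a contradiction.
So at least one holds ⌈732/49⌉ = 15.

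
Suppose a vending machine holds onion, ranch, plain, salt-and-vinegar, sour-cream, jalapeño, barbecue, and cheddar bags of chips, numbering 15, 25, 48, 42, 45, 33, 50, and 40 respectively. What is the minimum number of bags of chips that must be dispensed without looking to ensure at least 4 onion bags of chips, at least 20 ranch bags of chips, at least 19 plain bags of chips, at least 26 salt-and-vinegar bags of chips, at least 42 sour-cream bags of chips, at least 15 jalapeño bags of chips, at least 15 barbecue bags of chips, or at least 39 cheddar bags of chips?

173

Each of the 8 flavors has its own threshold; avoid all of them simultaneously.
The worst case stops just short of every target: 3 onion, 19 ranch, 18 plain, 25 salt-and-vinegar, 41 sour-cream, 14 jalapeño, 14 barbecue, 38 cheddar — 3 + 19 + 18 + 25 + 41 + 14 + 14 + 38 = 172 bags of chips.
One more bag of chips must push some flavor to its target, so 172 + 1 = 173.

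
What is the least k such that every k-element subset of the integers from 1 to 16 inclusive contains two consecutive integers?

Partition {1, …, 16} into 8 pairs: {1,2}, {3,4}, …, {15,16}.
Choosing 8 integers — say the 8 even numbers 2, 4, …, 16 — takes one from each pair and avoids the property.
Choosing 9 forces two into the same pair by pigeonhole, and those are consecutive. So 9.

9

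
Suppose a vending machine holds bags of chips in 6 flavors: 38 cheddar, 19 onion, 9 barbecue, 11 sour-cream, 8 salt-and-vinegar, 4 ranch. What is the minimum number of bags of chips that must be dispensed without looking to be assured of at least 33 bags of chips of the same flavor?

In the worst case we take at most 32 of each flavor, but all 19 onion, all 9 barbecue, all 11 sour-cream, all 8 salt-and-vinegar, and all 4 ranch (fewer than 32), giving 32 + 19 + 9 + 11 + 8 + 4 = 83.
One more bag of chips then forces some flavor to 33, so 83 + 1 = 84.

84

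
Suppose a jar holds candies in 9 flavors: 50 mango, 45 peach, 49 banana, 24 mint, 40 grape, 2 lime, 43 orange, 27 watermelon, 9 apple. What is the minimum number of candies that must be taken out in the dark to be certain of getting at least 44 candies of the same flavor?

275

In the worst case we take at most 43 of each flavor, but all 24 mint, all 40 grape, all 2 lime, all 27 watermelon, and all 9 apple (fewer than 43), giving 43 + 43 + 43 + 24 + 40 + 2 + 43 + 27 + 9 = 274.
One more candy then forces some flavor to 44, so 274 + 1 = 275.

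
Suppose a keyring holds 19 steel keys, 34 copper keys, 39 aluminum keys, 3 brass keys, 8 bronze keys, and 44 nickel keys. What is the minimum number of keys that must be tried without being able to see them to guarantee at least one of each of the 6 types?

The hardest type to obtain is brass: we could draw every other key first — 147 − 3 = 144 keys — without a single brass one.
The next draw must be brass, so 144 + 1 = 145.

145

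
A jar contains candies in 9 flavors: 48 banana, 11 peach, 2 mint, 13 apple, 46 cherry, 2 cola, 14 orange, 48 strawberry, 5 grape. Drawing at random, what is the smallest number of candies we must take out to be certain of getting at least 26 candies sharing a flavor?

In the worst case we take at most 25 of each flavor, but all 11 peach, all 2 mint, all 13 apple, all 2 cola, all 14 orange, and all 5 grape (fewer than 25), giving 25 + 11 + 2 + 13 + 25 + 2 + 14 + 25 + 5 = 122.
One more candy then forces some flavor to 26, so 122 + 1 = 123.

123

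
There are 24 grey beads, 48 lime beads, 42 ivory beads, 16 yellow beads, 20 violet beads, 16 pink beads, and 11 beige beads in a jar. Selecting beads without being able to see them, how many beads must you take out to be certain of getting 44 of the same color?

In the worst case we take at most 43 of each color, but all 24 grey, all 42 ivory, all 16 yellow, all 20 violet, all 16 pink, and all 11 beige (fewer than 43), giving 24 + 43 + 42 + 16 + 20 + 16 + 11 = 172.
One more bead then forces some color to 44, so 172 + 1 = 173.

173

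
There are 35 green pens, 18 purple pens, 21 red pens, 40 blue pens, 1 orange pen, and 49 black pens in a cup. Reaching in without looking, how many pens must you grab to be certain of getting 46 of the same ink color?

In the worst case we take at most 45 of each ink color, but all 35 green, all 18 purple, all 21 red, all 40 blue, and all 1 orange (fewer than 45), giving 35 + 18 + 21 + 40 + 1 + 45 = 160.
One more pen then forces some ink color to 46, so 160 + 1 = 161.

161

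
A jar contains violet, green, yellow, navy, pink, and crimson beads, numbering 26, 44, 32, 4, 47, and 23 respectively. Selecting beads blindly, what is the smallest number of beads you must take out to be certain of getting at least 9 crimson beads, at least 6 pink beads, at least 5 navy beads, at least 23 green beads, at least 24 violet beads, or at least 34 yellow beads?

95

Each of the 6 colors has its own threshold; avoid all of them simultaneously.
The worst case stops just short of every target: 23 violet, 22 green, all 32 yellow, 4 navy, 5 pink, 8 crimson — 23 + 22 + 32 + 4 + 5 + 8 = 94 beads.
One more bead must push some color to its target, so 94 + 1 = 95.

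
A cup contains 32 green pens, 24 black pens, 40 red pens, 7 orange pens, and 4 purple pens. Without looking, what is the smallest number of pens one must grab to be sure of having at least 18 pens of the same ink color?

63

In the worst case we take at most 17 of each ink color, but all 7 orange and all 4 purple (fewer than 17), giving 17 + 17 + 17 + 7 + 4 = 62.
One more pen then forces some ink color to 18, so 62 + 1 = 63.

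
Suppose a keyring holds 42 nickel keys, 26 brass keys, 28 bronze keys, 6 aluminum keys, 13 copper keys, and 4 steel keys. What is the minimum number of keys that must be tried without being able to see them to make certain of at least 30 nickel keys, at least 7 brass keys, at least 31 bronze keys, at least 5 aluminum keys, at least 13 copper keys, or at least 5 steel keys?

Each of the 6 types has its own threshold; avoid all of them simultaneously.
The worst case stops just short of every target: 29 nickel, 6 brass, all 28 bronze, 4 aluminum, 12 copper, 4 steel — 29 + 6 + 28 + 4 + 12 + 4 = 83 keys.
One more key must push some type to its target, so 83 + 1 = 84.

84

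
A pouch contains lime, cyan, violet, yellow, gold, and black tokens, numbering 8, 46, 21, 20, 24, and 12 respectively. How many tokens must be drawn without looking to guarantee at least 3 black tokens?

122

The worst case draws every non-black token first: 8 + 46 + 21 + 20 + 24 = 119.
The next 3 draws are then forced to be black, giving 119 + 3 = 122.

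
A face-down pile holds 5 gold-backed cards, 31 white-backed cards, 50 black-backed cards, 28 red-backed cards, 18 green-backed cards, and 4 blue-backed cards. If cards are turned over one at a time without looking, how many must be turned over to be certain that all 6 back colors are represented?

133

The hardest back color to obtain is blue-backed: we could draw every other card first — 136 − 4 = 132 cards — without a single blue-backed one.
The next draw must be blue-backed, so 132 + 1 = 133.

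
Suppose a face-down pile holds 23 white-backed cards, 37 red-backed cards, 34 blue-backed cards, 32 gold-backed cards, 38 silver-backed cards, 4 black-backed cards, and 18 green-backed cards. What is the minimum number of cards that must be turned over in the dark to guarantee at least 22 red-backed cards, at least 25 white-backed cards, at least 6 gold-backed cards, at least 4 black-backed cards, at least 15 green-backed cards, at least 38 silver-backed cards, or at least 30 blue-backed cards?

133

The worst case stops just short of every target: all 23 white-backed, 21 red-backed, 29 blue-backed, 5 gold-backed, 37 silver-backed, 3 black-backed, 14 green-backed — 23 + 21 + 29 + 5 + 37 + 3 + 14 = 132 cards.
One more card must push some back color to its target, so 132 + 1 = 133.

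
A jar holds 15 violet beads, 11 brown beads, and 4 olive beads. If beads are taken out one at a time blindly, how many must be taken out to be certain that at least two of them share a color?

The worst case takes 1 bead of each color without reaching 2 of any: 3 × 1 = 3.
The next bead must bring some color to 2, so 3 + 1 = 4.

4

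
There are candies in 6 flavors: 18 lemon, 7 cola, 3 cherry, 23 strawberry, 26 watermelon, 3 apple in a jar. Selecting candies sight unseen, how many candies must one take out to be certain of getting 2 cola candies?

The worst case draws every non-cola candy first: 18 + 3 + 23 + 26 + 3 = 73.
The next 2 draws are then forced to be cola, giving 73 + 2 = 75.

75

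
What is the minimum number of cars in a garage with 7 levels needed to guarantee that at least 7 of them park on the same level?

There are 7 levels acting as pigeonholes.
With 7 × 6 = 42 cars we could place exactly 6 in each, with no class reaching 7.
One more forces some class to hold 7, so 42 + 1 = 43.

43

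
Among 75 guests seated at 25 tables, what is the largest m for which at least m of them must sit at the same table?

3

The 75 guests fall into 25 tables.
If each of the 25 tables held at most 2, the total would be at most 25 × 2 = 50 < 75, a contradiction.
So at least one holds ⌈75/25⌉ = 3.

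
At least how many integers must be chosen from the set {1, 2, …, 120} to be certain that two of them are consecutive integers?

61

Partition {1, …, 120} into 60 pairs: {1,2}, {3,4}, …, {119,120}.
Choosing 60 integers — say the 60 even numbers 2, 4, …, 120 — takes one from each pair and avoids the property.
Choosing 61 forces two into the same pair by pigeonhole, and those are consecutive. So 61.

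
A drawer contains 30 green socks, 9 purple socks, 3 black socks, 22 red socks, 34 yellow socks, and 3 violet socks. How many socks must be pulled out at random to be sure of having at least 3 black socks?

To avoid black socks as long as possible, exhaust the other 5 colors first.
The worst case draws every non-black sock first: 30 + 9 + 22 + 34 + 3 = 98.
The next 3 draws are then forced to be black, giving 98 + 3 = 101.

101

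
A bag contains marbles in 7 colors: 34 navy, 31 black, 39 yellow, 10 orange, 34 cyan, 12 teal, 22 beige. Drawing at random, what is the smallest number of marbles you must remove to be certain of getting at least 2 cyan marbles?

The worst case draws every non-cyan marble first: 34 + 31 + 39 + 10 + 12 + 22 = 148.
The next 2 draws are then forced to be cyan, giving 148 + 2 = 150.

150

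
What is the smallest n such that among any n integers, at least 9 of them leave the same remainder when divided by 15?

There are 15 residue classes modulo 15 acting as pigeonholes.
With 15 × 8 = 120 integers we could place exactly 8 in each, with no class reaching 9.
One more forces some class to hold 9, so 120 + 1 = 121.

121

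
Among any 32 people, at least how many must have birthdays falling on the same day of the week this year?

If each of the 7 days of the week held at most 4, the total would be at most 7 × 4 = 28 < 32, a contradiction.
So at least one holds ⌈32/7⌉ = 5.

5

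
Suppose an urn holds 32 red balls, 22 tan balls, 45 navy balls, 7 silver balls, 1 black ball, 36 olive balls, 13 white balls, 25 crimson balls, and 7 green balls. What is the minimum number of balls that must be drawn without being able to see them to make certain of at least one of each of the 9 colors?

188

The hardest color to obtain is black: we could draw every other ball first — 188 − 1 = 187 balls — without a single black one.
The next draw must be black, so 187 + 1 = 188.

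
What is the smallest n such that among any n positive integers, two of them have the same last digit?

There are 10 possible last digits acting as pigeonholes.
With 10 positive integers we could place one in each, avoiding any repeat.
One more forces some class to hold 2, so 10 + 1 = 11.

11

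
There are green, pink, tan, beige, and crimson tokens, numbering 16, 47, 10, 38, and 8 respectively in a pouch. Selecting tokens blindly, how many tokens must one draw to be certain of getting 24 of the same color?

Treat the 5 colors as pigeonholes.
In the worst case we take at most 23 of each color, but all 16 green, all 10 tan, and all 8 crimson (fewer than 23), giving 16 + 23 + 10 + 23 + 8 = 80.
One more token then forces some color to 24, so 80 + 1 = 81.

81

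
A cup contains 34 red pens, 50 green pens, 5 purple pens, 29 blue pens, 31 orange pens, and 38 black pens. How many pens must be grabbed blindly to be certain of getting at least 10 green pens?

147

The worst case draws every non-green pen first: 34 + 5 + 29 + 31 + 38 = 137.
The next 10 draws are then forced to be green, giving 137 + 10 = 147.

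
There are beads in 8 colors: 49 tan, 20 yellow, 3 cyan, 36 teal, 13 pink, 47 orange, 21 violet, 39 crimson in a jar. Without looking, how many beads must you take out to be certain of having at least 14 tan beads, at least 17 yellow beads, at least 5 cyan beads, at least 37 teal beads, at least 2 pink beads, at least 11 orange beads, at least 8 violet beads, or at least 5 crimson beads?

Each of the 8 colors has its own threshold; avoid all of them simultaneously.
The worst case stops just short of every target: 13 tan, 16 yellow, all 3 cyan, 36 teal, 1 pink, 10 orange, 7 violet, 4 crimson — 13 + 16 + 3 + 36 + 1 + 10 + 7 + 4 = 90 beads.
One more bead must push some color to its target, so 90 + 1 = 91.

91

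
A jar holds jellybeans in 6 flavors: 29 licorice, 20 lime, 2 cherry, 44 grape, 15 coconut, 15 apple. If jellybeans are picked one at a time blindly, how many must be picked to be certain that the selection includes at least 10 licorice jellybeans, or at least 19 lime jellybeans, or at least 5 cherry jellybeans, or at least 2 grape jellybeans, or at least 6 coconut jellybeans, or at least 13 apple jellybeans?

48

Each of the 6 flavors has its own threshold; avoid all of them simultaneously.
The worst case stops just short of every target: 9 licorice, 18 lime, all 2 cherry, 1 grape, 5 coconut, 12 apple — 9 + 18 + 2 + 1 + 5 + 12 = 47 jellybeans.
One more jellybean must push some flavor to its target, so 47 + 1 = 48.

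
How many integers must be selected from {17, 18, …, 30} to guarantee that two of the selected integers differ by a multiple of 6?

7

Group the integers by remainder mod 6; there are 6 residue classes, each nonempty in this range.
Choosing one from each class (6 integers) avoids any shared remainder.
One more choice must repeat a class, so two differ by a multiple of 6. Hence 6 + 1 = 7.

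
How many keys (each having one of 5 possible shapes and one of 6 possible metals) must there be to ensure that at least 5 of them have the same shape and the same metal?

121

There are 5 × 6 = 30 (shape, metal) combinations acting as pigeonholes.
With 30 × 4 = 120 keys we could place exactly 4 in each, with no (shape, metal) pair reaching 5.
One more forces some (shape, metal) pair to hold 5, so 120 + 1 = 121.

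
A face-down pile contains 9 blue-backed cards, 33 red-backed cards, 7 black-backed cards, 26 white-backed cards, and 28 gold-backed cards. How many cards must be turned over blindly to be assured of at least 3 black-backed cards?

The worst case draws every non-black-backed card first: 9 + 33 + 26 + 28 = 96.
The next 3 draws are then forced to be black-backed, giving 96 + 3 = 99.

99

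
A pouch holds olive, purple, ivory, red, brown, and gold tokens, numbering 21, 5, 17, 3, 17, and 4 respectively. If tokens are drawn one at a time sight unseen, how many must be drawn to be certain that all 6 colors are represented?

65

The hardest color to obtain is red: we could draw every other token first — 67 − 3 = 64 tokens — without a single red one.
The next draw must be red, so 64 + 1 = 65.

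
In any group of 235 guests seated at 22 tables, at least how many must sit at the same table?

11

If each of the 22 tables held at most 10, the total would be at most 22 × 10 = 220 < 235, a contradiction.
So at least one holds ⌈235/22⌉ = 11.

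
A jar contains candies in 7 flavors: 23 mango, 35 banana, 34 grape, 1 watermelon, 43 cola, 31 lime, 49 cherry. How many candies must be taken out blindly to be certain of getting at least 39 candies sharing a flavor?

201

In the worst case we take at most 38 of each flavor, but all 23 mango, all 35 banana, all 34 grape, all 1 watermelon, and all 31 lime (fewer than 38), giving 23 + 35 + 34 + 1 + 38 + 31 + 38 = 200.
One more candy then forces some flavor to 39, so 200 + 1 = 201.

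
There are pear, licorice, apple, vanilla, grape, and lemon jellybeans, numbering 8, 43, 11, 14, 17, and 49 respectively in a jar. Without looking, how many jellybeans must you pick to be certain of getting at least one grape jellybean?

126

To avoid grape jellybeans as long as possible, exhaust the other 5 flavors first.
The worst case draws every non-grape jellybean first: 8 + 43 + 11 + 14 + 49 = 125.
The next draw is then forced to be grape, giving 125 + 1 = 126.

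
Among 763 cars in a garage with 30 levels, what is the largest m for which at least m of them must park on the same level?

The 763 cars fall into 30 levels.
If each of the 30 levels held at most 25, the total would be at most 30 × 25 = 750 < 763, a contradiction.
So at least one holds ⌈763/30⌉ = 26.

26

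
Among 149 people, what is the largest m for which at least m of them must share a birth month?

13

The 149 people fall into 12 months of the year.
If each of the 12 months of the year held at most 12, the total would be at most 12 × 12 = 144 < 149, a contradiction.
So at least one holds ⌈149/12⌉ = 13.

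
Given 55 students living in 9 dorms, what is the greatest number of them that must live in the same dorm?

If each of the 9 dorms held at most 6, the total would be at most 9 × 6 = 54 < 55, a contradiction.
So at least one holds ⌈55/9⌉ = 7.

7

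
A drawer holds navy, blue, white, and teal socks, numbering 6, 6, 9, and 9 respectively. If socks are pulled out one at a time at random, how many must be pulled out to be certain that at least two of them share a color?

5

Treat the 4 colors as pigeonholes.
The worst case takes 1 sock of each color without reaching 2 of any: 4 × 1 = 4.
The next sock must bring some color to 2, so 4 + 1 = 5.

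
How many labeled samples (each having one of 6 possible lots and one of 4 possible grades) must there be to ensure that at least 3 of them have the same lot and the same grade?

There are 6 × 4 = 24 (lot, grade) combinations acting as pigeonholes.
With 24 × 2 = 48 labeled samples we could place exactly 2 in each, with no (lot, grade) pair reaching 3.
One more forces some (lot, grade) pair to hold 3, so 48 + 1 = 49.

49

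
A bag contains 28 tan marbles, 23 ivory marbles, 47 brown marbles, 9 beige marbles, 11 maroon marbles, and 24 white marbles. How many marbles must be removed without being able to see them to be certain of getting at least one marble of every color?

134

The hardest color to obtain is beige: we could draw every other marble first — 142 − 9 = 133 marbles — without a single beige one.
The next draw must be beige, so 133 + 1 = 134.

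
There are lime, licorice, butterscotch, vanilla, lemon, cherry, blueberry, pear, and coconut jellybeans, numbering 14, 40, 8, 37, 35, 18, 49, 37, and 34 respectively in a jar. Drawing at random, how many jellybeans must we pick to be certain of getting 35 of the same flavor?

245

Treat the 9 flavors as pigeonholes.
In the worst case we take at most 34 of each flavor, but all 14 lime, all 8 butterscotch, and all 18 cherry (fewer than 34), giving 14 + 34 + 8 + 34 + 34 + 18 + 34 + 34 + 34 = 244.
One more jellybean then forces some flavor to 35, so 244 + 1 = 245.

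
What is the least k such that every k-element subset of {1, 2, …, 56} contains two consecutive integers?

Partition {1, …, 56} into 28 pairs: {1,2}, {3,4}, …, {55,56}.
Choosing 28 integers — say the 28 even numbers 2, 4, …, 56 — takes one from each pair and avoids the property.
Choosing 29 forces two into the same pair by pigeonhole, and those are consecutive. So 29.

29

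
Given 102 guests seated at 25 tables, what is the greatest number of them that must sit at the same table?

5

If each of the 25 tables held at most 4, the total would be at most 25 × 4 = 100 < 102, a contradiction.
So at least one holds ⌈102/25⌉ = 5.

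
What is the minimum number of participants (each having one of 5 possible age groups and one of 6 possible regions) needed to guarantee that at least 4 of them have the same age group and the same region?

There are 5 × 6 = 30 (age group, region) combinations acting as pigeonholes.
With 30 × 3 = 90 participants we could place exactly 3 in each, with no (age group, region) pair reaching 4.
One more forces some (age group, region) pair to hold 4, so 90 + 1 = 91.

91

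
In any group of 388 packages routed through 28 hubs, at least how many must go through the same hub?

14

If each of the 28 hubs held at most 13, the total would be at most 28 × 13 = 364 < 388, a contradiction.
So at least one holds ⌈388/28⌉ = 14.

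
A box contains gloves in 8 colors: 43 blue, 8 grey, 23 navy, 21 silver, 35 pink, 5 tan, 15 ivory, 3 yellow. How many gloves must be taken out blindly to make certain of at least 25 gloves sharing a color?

124

Treat the 8 colors as pigeonholes.
In the worst case we take at most 24 of each color, but all 8 grey, all 23 navy, all 21 silver, all 5 tan, all 15 ivory, and all 3 yellow (fewer than 24), giving 24 + 8 + 23 + 21 + 24 + 5 + 15 + 3 = 123.
One more glove then forces some color to 25, so 123 + 1 = 124.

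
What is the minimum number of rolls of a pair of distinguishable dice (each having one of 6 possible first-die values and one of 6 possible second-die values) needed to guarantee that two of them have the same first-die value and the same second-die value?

There are 6 × 6 = 36 (first-die value, second-die value) combinations acting as pigeonholes.
With 36 rolls of a pair of distinguishable dice we could place one in each, avoiding any repeat.
One more forces some (first-die value, second-die value) pair to hold 2, so 36 + 1 = 37.

37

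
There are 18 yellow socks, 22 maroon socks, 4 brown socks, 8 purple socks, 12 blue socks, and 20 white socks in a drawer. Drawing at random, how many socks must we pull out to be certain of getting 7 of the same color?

Treat the 6 colors as pigeonholes.
In the worst case we take at most 6 of each color, but all 4 brown (fewer than 6), giving 6 + 6 + 4 + 6 + 6 + 6 = 34.
One more sock then forces some color to 7, so 34 + 1 = 35.

35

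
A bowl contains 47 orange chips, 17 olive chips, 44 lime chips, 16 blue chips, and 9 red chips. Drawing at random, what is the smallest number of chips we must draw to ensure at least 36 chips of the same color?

113

In the worst case we take at most 35 of each color, but all 17 olive, all 16 blue, and all 9 red (fewer than 35), giving 35 + 17 + 35 + 16 + 9 = 112.
One more chip then forces some color to 36, so 112 + 1 = 113.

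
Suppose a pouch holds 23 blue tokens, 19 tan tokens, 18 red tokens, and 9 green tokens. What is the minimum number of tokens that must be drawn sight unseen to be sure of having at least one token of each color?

The hardest color to obtain is green: we could draw every other token first — 69 − 9 = 60 tokens — without a single green one.
The next draw must be green, so 60 + 1 = 61.

61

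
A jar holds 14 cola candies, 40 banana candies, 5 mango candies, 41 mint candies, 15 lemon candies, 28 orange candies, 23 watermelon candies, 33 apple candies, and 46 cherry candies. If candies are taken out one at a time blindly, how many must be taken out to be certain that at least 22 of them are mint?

226

To avoid mint candies as long as possible, exhaust the other 8 flavors first.
The worst case draws every non-mint candy first: 14 + 40 + 5 + 15 + 28 + 23 + 33 + 46 = 204.
The next 22 draws are then forced to be mint, giving 204 + 22 = 226.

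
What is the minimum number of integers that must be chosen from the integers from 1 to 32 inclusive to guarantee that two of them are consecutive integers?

17

Partition {1, …, 32} into 16 pairs: {1,2}, {3,4}, …, {31,32}.
Choosing 16 integers — say the 16 even numbers 2, 4, …, 32 — takes one from each pair and avoids the property.
Choosing 17 forces two into the same pair by pigeonhole, and those are consecutive. So 17.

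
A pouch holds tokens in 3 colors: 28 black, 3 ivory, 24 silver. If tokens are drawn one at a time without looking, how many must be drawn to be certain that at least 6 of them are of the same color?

Treat the 3 colors as pigeonholes.
In the worst case we take at most 5 of each color, but all 3 ivory (fewer than 5), giving 5 + 3 + 5 = 13.
One more token then forces some color to 6, so 13 + 1 = 14.

14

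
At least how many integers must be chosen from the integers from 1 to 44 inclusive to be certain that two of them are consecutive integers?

Partition {1, …, 44} into 22 pairs: {1,2}, {3,4}, …, {43,44}.
Choosing 22 integers — say the 22 even numbers 2, 4, …, 44 — takes one from each pair and avoids the property.
Choosing 23 forces two into the same pair by pigeonhole, and those are consecutive. So 23.

23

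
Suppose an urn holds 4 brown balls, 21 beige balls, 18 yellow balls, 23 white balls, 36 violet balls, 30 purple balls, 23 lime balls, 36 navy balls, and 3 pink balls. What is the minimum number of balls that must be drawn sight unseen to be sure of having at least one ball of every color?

192

The hardest color to obtain is pink: we could draw every other ball first — 194 − 3 = 191 balls — without a single pink one.
The next draw must be pink, so 191 + 1 = 192.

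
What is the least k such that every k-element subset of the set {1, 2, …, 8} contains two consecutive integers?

5

Partition {1, …, 8} into 4 pairs: {1,2}, {3,4}, …, {7,8}.
Choosing 4 integers — say the 4 even numbers 2, 4, …, 8 — takes one from each pair and avoids the property.
Choosing 5 forces two into the same pair by pigeonhole, and those are consecutive. So 5.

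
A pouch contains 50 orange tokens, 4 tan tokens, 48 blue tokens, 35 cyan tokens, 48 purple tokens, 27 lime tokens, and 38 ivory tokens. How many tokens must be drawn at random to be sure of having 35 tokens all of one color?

202

In the worst case we take at most 34 of each color, but all 4 tan and all 27 lime (fewer than 34), giving 34 + 4 + 34 + 34 + 34 + 27 + 34 = 201.
One more token then forces some color to 35, so 201 + 1 = 202.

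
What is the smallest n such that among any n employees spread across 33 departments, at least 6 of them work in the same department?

166

There are 33 departments acting as pigeonholes.
With 33 × 5 = 165 employees we could place exactly 5 in each, with no class reaching 6.
One more forces some class to hold 6, so 165 + 1 = 166.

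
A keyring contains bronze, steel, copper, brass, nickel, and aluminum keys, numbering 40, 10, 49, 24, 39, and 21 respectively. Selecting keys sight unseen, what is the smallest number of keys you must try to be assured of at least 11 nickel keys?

155

To avoid nickel keys as long as possible, exhaust the other 5 types first.
The worst case draws every non-nickel key first: 40 + 10 + 49 + 24 + 21 = 144.
The next 11 draws are then forced to be nickel, giving 144 + 11 = 155.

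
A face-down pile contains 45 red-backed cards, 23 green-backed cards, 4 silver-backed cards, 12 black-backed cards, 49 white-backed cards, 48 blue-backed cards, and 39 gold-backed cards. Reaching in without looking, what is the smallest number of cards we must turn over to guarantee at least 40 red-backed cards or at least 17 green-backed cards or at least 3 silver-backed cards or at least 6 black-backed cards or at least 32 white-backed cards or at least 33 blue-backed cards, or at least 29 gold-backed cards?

Each of the 7 back colors has its own threshold; avoid all of them simultaneously.
The worst case stops just short of every target: 39 red-backed, 16 green-backed, 2 silver-backed, 5 black-backed, 31 white-backed, 32 blue-backed, 28 gold-backed — 39 + 16 + 2 + 5 + 31 + 32 + 28 = 153 cards.
One more card must push some back color to its target, so 153 + 1 = 154.

154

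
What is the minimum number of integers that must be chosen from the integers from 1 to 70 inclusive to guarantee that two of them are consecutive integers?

Partition {1, …, 70} into 35 pairs: {1,2}, {3,4}, …, {69,70}.
Choosing 35 integers — say the 35 even numbers 2, 4, …, 70 — takes one from each pair and avoids the property.
Choosing 36 forces two into the same pair by pigeonhole, and those are consecutive. So 36.

36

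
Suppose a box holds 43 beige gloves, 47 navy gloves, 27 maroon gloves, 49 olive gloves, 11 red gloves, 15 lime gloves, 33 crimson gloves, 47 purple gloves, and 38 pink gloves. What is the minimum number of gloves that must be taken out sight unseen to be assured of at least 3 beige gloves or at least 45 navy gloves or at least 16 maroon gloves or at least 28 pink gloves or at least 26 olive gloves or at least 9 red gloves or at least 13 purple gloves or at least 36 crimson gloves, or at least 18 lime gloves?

The worst case stops just short of every target: 2 beige, 44 navy, 15 maroon, 25 olive, 8 red, all 15 lime, all 33 crimson, 12 purple, 27 pink — 2 + 44 + 15 + 25 + 8 + 15 + 33 + 12 + 27 = 181 gloves.
One more glove must push some color to its target, so 181 + 1 = 182.

182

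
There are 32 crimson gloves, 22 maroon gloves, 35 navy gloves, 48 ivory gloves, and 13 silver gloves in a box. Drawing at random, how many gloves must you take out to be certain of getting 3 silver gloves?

The worst case draws every non-silver glove first: 32 + 22 + 35 + 48 = 137.
The next 3 draws are then forced to be silver, giving 137 + 3 = 140.

140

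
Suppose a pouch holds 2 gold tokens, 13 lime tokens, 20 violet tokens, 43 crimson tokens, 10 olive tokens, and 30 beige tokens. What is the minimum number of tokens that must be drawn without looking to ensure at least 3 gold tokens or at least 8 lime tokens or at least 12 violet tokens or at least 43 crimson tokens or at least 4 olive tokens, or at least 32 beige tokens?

The worst case stops just short of every target: 2 gold, 7 lime, 11 violet, 42 crimson, 3 olive, all 30 beige — 2 + 7 + 11 + 42 + 3 + 30 = 95 tokens.
One more token must push some color to its target, so 95 + 1 = 96.

96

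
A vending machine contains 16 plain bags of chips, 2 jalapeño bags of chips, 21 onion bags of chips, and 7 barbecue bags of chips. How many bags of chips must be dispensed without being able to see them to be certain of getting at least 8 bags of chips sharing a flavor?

In the worst case we take at most 7 of each flavor, but all 2 jalapeño (fewer than 7), giving 7 + 2 + 7 + 7 = 23.
One more bag of chips then forces some flavor to 8, so 23 + 1 = 24.

24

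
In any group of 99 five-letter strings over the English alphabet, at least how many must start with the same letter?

The 99 five-letter strings over the English alphabet fall into 26 possible first letters.
If each of the 26 possible first letters held at most 3, the total would be at most 26 × 3 = 78 < 99, a contradiction.
So at least one holds ⌈99/26⌉ = 4.

4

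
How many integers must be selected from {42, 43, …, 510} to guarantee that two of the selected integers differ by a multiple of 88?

89

Group the integers by remainder mod 88; there are 88 residue classes, each nonempty in this range.
Choosing one from each class (88 integers) avoids any shared remainder.
One more choice must repeat a class, so two differ by a multiple of 88. Hence 88 + 1 = 89.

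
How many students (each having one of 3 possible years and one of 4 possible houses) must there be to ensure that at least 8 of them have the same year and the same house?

85

There are 3 × 4 = 12 (year, house) combinations acting as pigeonholes.
With 12 × 7 = 84 students we could place exactly 7 in each, with no (year, house) pair reaching 8.
One more forces some (year, house) pair to hold 8, so 84 + 1 = 85.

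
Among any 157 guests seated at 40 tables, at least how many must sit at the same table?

4

If each of the 40 tables held at most 3, the total would be at most 40 × 3 = 120 < 157, a contradiction.
So at least one holds ⌈157/40⌉ = 4.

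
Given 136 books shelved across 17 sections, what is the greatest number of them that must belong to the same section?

If each of the 17 sections held at most 7, the total would be at most 17 × 7 = 119 < 136, a contradiction.
So at least one holds ⌈136/17⌉ = 8.

8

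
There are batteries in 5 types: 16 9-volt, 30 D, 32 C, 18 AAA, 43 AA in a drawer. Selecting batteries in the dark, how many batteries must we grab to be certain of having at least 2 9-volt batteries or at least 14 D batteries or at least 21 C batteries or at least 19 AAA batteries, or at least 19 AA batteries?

71

The worst case stops just short of every target: 1 9-volt, 13 D, 20 C, 18 AAA, 18 AA — 1 + 13 + 20 + 18 + 18 = 70 batteries.
One more battery must push some type to its target, so 70 + 1 = 71.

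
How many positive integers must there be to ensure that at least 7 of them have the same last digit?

There are 10 possible last digits acting as pigeonholes.
With 10 × 6 = 60 positive integers we could place exactly 6 in each, with no class reaching 7.
One more forces some class to hold 7, so 60 + 1 = 61.

61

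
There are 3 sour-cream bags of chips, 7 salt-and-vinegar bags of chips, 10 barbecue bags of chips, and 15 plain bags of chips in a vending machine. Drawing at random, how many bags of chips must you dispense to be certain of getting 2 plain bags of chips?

The worst case draws every non-plain bag of chips first: 3 + 7 + 10 = 20.
The next 2 draws are then forced to be plain, giving 20 + 2 = 22.

22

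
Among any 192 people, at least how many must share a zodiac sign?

16

There are 12 zodiac signs, which serve as the pigeonholes.
If each of the 12 zodiac signs held at most 15, the total would be at most 12 × 15 = 180 < 192, a contradiction.
So at least one holds ⌈192/12⌉ = 16.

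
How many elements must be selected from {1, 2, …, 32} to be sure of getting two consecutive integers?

Partition {1, …, 32} into 16 pairs: {1,2}, {3,4}, …, {31,32}.
Choosing 16 integers — say the 16 even numbers 2, 4, …, 32 — takes one from each pair and avoids the property.
Choosing 17 forces two into the same pair by pigeonhole, and those are consecutive. So 17.

17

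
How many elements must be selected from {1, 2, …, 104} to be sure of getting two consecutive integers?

53

Partition {1, …, 104} into 52 pairs: {1,2}, {3,4}, …, {103,104}.
Choosing 52 integers — say the 52 even numbers 2, 4, …, 104 — takes one from each pair and avoids the property.
Choosing 53 forces two into the same pair by pigeonhole, and those are consecutive. So 53.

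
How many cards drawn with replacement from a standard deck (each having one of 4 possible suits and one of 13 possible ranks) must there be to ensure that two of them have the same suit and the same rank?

There are 4 × 13 = 52 (suit, rank) combinations acting as pigeonholes.
With 52 cards drawn with replacement from a standard deck we could place one in each, avoiding any repeat.
One more forces some (suit, rank) pair to hold 2, so 52 + 1 = 53.

53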